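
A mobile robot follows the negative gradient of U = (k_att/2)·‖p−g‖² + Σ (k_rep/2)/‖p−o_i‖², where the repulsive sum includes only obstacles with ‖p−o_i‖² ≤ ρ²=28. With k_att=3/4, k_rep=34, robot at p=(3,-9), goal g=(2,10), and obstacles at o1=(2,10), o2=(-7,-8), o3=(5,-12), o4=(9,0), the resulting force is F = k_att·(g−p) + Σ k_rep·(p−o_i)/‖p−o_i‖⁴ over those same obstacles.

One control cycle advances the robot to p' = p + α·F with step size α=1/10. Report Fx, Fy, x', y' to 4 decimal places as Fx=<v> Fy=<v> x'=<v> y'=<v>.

Fx=-1.1524 Fy=14.8536 x'=2.8848 y'=-7.5146

F_att = 3/4·(g−p) = 3/4·(-1,19) = (-0.7500,14.2500)
o1: d²=362 > ρ²=28 → inactive
o2: d²=101 > ρ²=28 → inactive
o3: d²=13 ≤ ρ²=28; F_rep = 34·(-2,3)/13² = (-0.4024,0.6036)
o4: d²=117 > ρ²=28 → inactive
F = F_att + ΣF_rep = (-1.1524,14.8536)
p' = p + 1/10·F = (2.8848,-7.5146)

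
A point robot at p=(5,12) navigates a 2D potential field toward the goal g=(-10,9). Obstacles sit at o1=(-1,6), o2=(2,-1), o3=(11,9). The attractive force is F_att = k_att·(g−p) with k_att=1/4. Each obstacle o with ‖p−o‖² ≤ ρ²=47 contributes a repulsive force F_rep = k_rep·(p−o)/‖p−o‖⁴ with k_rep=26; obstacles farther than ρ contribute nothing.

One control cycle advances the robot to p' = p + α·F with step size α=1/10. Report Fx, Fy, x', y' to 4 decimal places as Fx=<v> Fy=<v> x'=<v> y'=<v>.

Fx=-3.8270 Fy=-0.7115 x'=4.6173 y'=11.9289

F_att = 1/4·(g−p) = 1/4·(-15,-3) = (-3.7500,-0.7500)
o1: d²=72 > ρ²=47 → inactive
o2: d²=178 > ρ²=47 → inactive
o3: d²=45 ≤ ρ²=47; F_rep = 26·(-6,3)/45² = (-0.0770,0.0385)
F = F_att + ΣF_rep = (-3.8270,-0.7115)
p' = p + 1/10·F = (4.6173,11.9289)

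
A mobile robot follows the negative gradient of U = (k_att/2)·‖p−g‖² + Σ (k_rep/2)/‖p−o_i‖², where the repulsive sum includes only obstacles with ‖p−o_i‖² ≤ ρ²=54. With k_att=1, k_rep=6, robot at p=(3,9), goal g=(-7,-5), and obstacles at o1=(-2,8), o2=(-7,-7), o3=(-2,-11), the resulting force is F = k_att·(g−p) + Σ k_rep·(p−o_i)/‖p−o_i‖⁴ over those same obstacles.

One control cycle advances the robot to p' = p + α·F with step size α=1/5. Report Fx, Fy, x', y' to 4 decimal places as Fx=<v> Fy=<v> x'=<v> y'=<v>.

Fx=-9.9556 Fy=-13.9911 x'=1.0089 y'=6.2018

F_att = 1·(g−p) = 1·(-10,-14) = (-10.0000,-14.0000)
o1: d²=26 ≤ ρ²=54; F_rep = 6·(5,1)/26² = (0.0444,0.0089)
o2: d²=356 > ρ²=54 → inactive
o3: d²=425 > ρ²=54 → inactive
F = F_att + ΣF_rep = (-9.9556,-13.9911)
p' = p + 1/5·F = (1.0089,6.2018)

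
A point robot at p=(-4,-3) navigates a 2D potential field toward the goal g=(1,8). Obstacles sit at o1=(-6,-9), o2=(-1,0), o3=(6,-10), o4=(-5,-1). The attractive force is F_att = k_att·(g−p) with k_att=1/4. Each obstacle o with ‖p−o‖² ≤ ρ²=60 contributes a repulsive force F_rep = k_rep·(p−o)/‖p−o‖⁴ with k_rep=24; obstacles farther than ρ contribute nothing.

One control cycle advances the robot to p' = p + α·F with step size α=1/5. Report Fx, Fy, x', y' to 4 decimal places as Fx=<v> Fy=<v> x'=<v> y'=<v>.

F_att = 1/4·(g−p) = 1/4·(5,11) = (1.2500,2.7500)
o1: d²=40 ≤ ρ²=60; F_rep = 24·(2,6)/40² = (0.0300,0.0900)
o2: d²=18 ≤ ρ²=60; F_rep = 24·(-3,-3)/18² = (-0.2222,-0.2222)
o3: d²=149 > ρ²=60 → inactive
o4: d²=5 ≤ ρ²=60; F_rep = 24·(1,-2)/5² = (0.9600,-1.9200)
F = F_att + ΣF_rep = (2.0178,0.6978)
p' = p + 1/5·F = (-3.5964,-2.8604)

Fx=2.0178 Fy=0.6978 x'=-3.5964 y'=-2.8604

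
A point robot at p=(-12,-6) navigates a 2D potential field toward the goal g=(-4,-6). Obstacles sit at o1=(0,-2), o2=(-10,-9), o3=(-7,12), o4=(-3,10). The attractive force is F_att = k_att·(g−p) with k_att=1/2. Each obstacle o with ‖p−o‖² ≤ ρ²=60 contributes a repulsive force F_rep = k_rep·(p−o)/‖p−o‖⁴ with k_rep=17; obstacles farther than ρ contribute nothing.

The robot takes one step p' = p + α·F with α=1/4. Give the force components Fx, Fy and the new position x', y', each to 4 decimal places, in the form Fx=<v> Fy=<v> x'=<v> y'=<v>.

F_att = 1/2·(g−p) = 1/2·(8,0) = (4.0000,0.0000)
o1: d²=160 > ρ²=60 → inactive
o2: d²=13 ≤ ρ²=60; F_rep = 17·(-2,3)/13² = (-0.2012,0.3018)
o3: d²=349 > ρ²=60 → inactive
o4: d²=337 > ρ²=60 → inactive
F = F_att + ΣF_rep = (3.7988,0.3018)
p' = p + 1/4·F = (-11.0503,-5.9246)

Fx=3.7988 Fy=0.3018 x'=-11.0503 y'=-5.9246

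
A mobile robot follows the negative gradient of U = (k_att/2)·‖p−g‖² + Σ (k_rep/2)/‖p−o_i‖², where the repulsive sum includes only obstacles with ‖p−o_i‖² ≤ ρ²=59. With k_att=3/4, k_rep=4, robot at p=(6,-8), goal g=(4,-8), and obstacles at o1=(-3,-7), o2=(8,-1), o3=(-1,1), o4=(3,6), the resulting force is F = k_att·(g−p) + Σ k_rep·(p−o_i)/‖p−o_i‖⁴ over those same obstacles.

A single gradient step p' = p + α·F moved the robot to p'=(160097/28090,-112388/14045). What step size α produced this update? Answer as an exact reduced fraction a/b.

α = 1/5

F_att = 3/4·(g−p) = 3/4·(-2,0) = (-1.5000,0.0000)
o1: d²=82 > ρ²=59 → inactive
o2: d²=53 ≤ ρ²=59; F_rep = 4·(-2,-7)/53² = (-0.0028,-0.0100)
o3: d²=130 > ρ²=59 → inactive
o4: d²=205 > ρ²=59 → inactive
F = F_att + ΣF_rep = (-1.5028,-0.0100)
Δp = p'−p = (-0.3006,-0.0020); α = Δx/Fx = (-8443/28090) / (-8443/5618) = 1/5
check: Δy/Fy = (-28/14045) / (-28/2809) = 1/5 ✓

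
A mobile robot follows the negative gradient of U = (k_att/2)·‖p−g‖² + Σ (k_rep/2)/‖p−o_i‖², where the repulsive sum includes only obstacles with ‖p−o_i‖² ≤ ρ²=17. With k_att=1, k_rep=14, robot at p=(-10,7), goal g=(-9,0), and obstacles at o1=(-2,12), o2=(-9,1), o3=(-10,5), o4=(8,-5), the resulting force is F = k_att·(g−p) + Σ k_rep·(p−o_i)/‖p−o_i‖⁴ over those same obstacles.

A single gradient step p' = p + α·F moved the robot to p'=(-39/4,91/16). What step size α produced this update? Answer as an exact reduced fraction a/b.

α = 1/4

F_att = 1·(g−p) = 1·(1,-7) = (1.0000,-7.0000)
o1: d²=89 > ρ²=17 → inactive
o2: d²=37 > ρ²=17 → inactive
o3: d²=4 ≤ ρ²=17; F_rep = 14·(0,2)/4² = (0.0000,1.7500)
o4: d²=468 > ρ²=17 → inactive
F = F_att + ΣF_rep = (1.0000,-5.2500)
Δp = p'−p = (0.2500,-1.3125); α = Δx/Fx = (1/4) / (1) = 1/4
check: Δy/Fy = (-21/16) / (-21/4) = 1/4 ✓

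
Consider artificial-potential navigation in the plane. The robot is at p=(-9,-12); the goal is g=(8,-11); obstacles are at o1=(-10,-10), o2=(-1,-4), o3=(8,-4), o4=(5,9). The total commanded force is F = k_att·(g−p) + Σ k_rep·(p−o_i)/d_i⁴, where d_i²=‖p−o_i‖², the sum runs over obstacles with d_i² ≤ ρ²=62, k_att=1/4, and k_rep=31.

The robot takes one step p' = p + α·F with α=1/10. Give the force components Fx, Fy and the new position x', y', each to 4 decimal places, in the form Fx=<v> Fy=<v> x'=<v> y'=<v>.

F_att = 1/4·(g−p) = 1/4·(17,1) = (4.2500,0.2500)
o1: d²=5 ≤ ρ²=62; F_rep = 31·(1,-2)/5² = (1.2400,-2.4800)
o2: d²=128 > ρ²=62 → inactive
o3: d²=353 > ρ²=62 → inactive
o4: d²=637 > ρ²=62 → inactive
F = F_att + ΣF_rep = (5.4900,-2.2300)
p' = p + 1/10·F = (-8.4510,-12.2230)

Fx=5.4900 Fy=-2.2300 x'=-8.4510 y'=-12.2230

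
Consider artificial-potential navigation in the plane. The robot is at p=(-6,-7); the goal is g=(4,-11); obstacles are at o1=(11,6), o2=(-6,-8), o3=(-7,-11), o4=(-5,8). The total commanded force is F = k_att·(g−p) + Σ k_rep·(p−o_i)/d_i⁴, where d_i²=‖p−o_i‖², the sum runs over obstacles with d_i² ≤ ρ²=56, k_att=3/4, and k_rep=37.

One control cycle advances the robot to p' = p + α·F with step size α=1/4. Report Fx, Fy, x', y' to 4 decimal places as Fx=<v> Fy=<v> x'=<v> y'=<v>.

Fx=7.6280 Fy=34.5121 x'=-4.0930 y'=1.6280

F_att = 3/4·(g−p) = 3/4·(10,-4) = (7.5000,-3.0000)
o1: d²=458 > ρ²=56 → inactive
o2: d²=1 ≤ ρ²=56; F_rep = 37·(0,1)/1² = (0.0000,37.0000)
o3: d²=17 ≤ ρ²=56; F_rep = 37·(1,4)/17² = (0.1280,0.5121)
o4: d²=226 > ρ²=56 → inactive
F = F_att + ΣF_rep = (7.6280,34.5121)
p' = p + 1/4·F = (-4.0930,1.6280)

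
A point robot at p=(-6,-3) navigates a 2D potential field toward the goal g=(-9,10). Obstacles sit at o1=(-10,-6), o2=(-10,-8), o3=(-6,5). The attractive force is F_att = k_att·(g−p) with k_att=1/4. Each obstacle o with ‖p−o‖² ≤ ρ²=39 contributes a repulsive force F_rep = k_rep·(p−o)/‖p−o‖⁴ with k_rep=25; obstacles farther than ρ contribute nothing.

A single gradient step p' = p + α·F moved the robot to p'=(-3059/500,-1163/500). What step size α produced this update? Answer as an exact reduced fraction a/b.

α = 1/5

F_att = 1/4·(g−p) = 1/4·(-3,13) = (-0.7500,3.2500)
o1: d²=25 ≤ ρ²=39; F_rep = 25·(4,3)/25² = (0.1600,0.1200)
o2: d²=41 > ρ²=39 → inactive
o3: d²=64 > ρ²=39 → inactive
F = F_att + ΣF_rep = (-0.5900,3.3700)
Δp = p'−p = (-0.1180,0.6740); α = Δx/Fx = (-59/500) / (-59/100) = 1/5
check: Δy/Fy = (337/500) / (337/100) = 1/5 ✓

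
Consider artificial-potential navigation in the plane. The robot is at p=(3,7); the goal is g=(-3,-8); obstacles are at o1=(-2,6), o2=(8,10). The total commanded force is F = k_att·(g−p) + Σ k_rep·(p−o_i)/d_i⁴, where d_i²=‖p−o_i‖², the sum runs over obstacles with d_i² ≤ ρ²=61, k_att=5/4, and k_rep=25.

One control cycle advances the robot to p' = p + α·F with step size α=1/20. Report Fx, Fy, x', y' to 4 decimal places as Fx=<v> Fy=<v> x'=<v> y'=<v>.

F_att = 5/4·(g−p) = 5/4·(-6,-15) = (-7.5000,-18.7500)
o1: d²=26 ≤ ρ²=61; F_rep = 25·(5,1)/26² = (0.1849,0.0370)
o2: d²=34 ≤ ρ²=61; F_rep = 25·(-5,-3)/34² = (-0.1081,-0.0649)
F = F_att + ΣF_rep = (-7.4232,-18.7779)
p' = p + 1/20·F = (2.6288,6.0611)

Fx=-7.4232 Fy=-18.7779 x'=2.6288 y'=6.0611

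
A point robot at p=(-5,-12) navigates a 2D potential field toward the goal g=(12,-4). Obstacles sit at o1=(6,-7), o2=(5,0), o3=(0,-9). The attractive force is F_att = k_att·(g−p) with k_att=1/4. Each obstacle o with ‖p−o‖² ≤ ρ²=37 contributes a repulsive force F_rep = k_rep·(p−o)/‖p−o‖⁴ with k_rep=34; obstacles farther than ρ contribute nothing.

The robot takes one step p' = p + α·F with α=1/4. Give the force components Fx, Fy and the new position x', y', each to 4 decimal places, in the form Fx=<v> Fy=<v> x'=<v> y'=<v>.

Fx=4.1029 Fy=1.9118 x'=-3.9743 y'=-11.5221

F_att = 1/4·(g−p) = 1/4·(17,8) = (4.2500,2.0000)
o1: d²=146 > ρ²=37 → inactive
o2: d²=244 > ρ²=37 → inactive
o3: d²=34 ≤ ρ²=37; F_rep = 34·(-5,-3)/34² = (-0.1471,-0.0882)
F = F_att + ΣF_rep = (4.1029,1.9118)
p' = p + 1/4·F = (-3.9743,-11.5221)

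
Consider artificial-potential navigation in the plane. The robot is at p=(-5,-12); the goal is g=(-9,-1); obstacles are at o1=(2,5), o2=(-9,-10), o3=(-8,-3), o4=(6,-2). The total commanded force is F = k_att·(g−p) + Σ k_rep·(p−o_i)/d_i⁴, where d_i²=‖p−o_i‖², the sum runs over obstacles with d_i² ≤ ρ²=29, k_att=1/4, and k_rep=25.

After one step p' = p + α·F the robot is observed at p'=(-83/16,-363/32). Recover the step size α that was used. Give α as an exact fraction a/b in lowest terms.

F_att = 1/4·(g−p) = 1/4·(-4,11) = (-1.0000,2.7500)
o1: d²=338 > ρ²=29 → inactive
o2: d²=20 ≤ ρ²=29; F_rep = 25·(4,-2)/20² = (0.2500,-0.1250)
o3: d²=90 > ρ²=29 → inactive
o4: d²=221 > ρ²=29 → inactive
F = F_att + ΣF_rep = (-0.7500,2.6250)
Δp = p'−p = (-0.1875,0.6562); α = Δx/Fx = (-3/16) / (-3/4) = 1/4
check: Δy/Fy = (21/32) / (21/8) = 1/4 ✓

α = 1/4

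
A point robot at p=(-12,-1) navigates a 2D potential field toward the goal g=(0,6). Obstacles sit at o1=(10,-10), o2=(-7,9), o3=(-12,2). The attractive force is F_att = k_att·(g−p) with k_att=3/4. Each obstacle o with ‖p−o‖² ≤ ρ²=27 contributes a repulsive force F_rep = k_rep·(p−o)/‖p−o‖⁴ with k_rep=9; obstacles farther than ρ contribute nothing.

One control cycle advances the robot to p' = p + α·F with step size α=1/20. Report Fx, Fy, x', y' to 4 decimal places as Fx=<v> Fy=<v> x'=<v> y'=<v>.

Fx=9.0000 Fy=4.9167 x'=-11.5500 y'=-0.7542

F_att = 3/4·(g−p) = 3/4·(12,7) = (9.0000,5.2500)
o1: d²=565 > ρ²=27 → inactive
o2: d²=125 > ρ²=27 → inactive
o3: d²=9 ≤ ρ²=27; F_rep = 9·(0,-3)/9² = (0.0000,-0.3333)
F = F_att + ΣF_rep = (9.0000,4.9167)
p' = p + 1/20·F = (-11.5500,-0.7542)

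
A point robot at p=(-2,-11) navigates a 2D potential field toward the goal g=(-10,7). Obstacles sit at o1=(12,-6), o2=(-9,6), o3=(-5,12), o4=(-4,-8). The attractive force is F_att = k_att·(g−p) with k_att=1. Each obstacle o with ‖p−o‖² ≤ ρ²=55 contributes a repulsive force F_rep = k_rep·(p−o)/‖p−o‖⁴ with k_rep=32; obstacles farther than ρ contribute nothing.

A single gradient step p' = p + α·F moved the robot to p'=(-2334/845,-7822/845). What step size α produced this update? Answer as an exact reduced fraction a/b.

F_att = 1·(g−p) = 1·(-8,18) = (-8.0000,18.0000)
o1: d²=221 > ρ²=55 → inactive
o2: d²=338 > ρ²=55 → inactive
o3: d²=538 > ρ²=55 → inactive
o4: d²=13 ≤ ρ²=55; F_rep = 32·(2,-3)/13² = (0.3787,-0.5680)
F = F_att + ΣF_rep = (-7.6213,17.4320)
Δp = p'−p = (-0.7621,1.7432); α = Δx/Fx = (-644/845) / (-1288/169) = 1/10
check: Δy/Fy = (1473/845) / (2946/169) = 1/10 ✓

α = 1/10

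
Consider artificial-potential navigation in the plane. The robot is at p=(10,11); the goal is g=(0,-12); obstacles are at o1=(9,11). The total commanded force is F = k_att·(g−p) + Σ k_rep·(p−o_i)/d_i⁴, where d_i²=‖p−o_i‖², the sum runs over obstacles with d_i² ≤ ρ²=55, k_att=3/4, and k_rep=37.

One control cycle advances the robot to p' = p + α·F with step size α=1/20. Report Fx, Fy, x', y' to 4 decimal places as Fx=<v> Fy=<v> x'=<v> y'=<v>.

F_att = 3/4·(g−p) = 3/4·(-10,-23) = (-7.5000,-17.2500)
o1: d²=1 ≤ ρ²=55; F_rep = 37·(1,0)/1² = (37.0000,0.0000)
F = F_att + ΣF_rep = (29.5000,-17.2500)
p' = p + 1/20·F = (11.4750,10.1375)

Fx=29.5000 Fy=-17.2500 x'=11.4750 y'=10.1375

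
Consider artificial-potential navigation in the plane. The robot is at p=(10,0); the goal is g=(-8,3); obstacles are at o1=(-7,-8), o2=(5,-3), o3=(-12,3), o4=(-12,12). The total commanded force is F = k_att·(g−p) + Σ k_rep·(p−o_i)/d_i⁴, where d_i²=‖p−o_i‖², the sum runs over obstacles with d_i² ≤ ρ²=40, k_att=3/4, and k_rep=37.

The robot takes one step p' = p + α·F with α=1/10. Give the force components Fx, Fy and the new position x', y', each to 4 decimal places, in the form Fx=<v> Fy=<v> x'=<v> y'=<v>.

F_att = 3/4·(g−p) = 3/4·(-18,3) = (-13.5000,2.2500)
o1: d²=353 > ρ²=40 → inactive
o2: d²=34 ≤ ρ²=40; F_rep = 37·(5,3)/34² = (0.1600,0.0960)
o3: d²=493 > ρ²=40 → inactive
o4: d²=628 > ρ²=40 → inactive
F = F_att + ΣF_rep = (-13.3400,2.3460)
p' = p + 1/10·F = (8.6660,0.2346)

Fx=-13.3400 Fy=2.3460 x'=8.6660 y'=0.2346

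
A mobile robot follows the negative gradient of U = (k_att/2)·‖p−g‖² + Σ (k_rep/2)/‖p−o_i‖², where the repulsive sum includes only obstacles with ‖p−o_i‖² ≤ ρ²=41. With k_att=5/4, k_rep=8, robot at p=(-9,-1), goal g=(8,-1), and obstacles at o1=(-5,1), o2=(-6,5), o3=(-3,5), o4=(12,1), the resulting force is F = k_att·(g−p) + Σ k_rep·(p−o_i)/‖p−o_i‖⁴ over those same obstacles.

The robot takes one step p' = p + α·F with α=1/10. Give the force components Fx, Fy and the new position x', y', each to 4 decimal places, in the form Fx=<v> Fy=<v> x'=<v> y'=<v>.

F_att = 5/4·(g−p) = 5/4·(17,0) = (21.2500,0.0000)
o1: d²=20 ≤ ρ²=41; F_rep = 8·(-4,-2)/20² = (-0.0800,-0.0400)
o2: d²=45 > ρ²=41 → inactive
o3: d²=72 > ρ²=41 → inactive
o4: d²=445 > ρ²=41 → inactive
F = F_att + ΣF_rep = (21.1700,-0.0400)
p' = p + 1/10·F = (-6.8830,-1.0040)

Fx=21.1700 Fy=-0.0400 x'=-6.8830 y'=-1.0040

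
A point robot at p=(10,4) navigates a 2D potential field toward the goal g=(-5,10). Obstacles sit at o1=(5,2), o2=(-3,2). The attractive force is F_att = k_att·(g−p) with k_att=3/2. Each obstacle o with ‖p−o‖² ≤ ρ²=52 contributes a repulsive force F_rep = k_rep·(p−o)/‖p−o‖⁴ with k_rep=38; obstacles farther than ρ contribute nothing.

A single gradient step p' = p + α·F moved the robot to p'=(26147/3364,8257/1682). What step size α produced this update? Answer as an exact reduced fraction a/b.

α = 1/10

F_att = 3/2·(g−p) = 3/2·(-15,6) = (-22.5000,9.0000)
o1: d²=29 ≤ ρ²=52; F_rep = 38·(5,2)/29² = (0.2259,0.0904)
o2: d²=173 > ρ²=52 → inactive
F = F_att + ΣF_rep = (-22.2741,9.0904)
Δp = p'−p = (-2.2274,0.9090); α = Δx/Fx = (-7493/3364) / (-37465/1682) = 1/10
check: Δy/Fy = (1529/1682) / (7645/841) = 1/10 ✓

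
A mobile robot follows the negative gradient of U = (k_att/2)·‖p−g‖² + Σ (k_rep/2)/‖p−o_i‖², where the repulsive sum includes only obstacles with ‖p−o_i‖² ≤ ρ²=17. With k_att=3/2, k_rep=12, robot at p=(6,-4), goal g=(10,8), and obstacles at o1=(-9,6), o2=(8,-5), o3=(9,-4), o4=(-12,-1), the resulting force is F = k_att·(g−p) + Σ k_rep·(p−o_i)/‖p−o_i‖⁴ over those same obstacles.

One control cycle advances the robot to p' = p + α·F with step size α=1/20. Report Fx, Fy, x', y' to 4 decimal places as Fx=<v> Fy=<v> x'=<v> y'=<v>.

Fx=4.5956 Fy=18.4800 x'=6.2298 y'=-3.0760

F_att = 3/2·(g−p) = 3/2·(4,12) = (6.0000,18.0000)
o1: d²=325 > ρ²=17 → inactive
o2: d²=5 ≤ ρ²=17; F_rep = 12·(-2,1)/5² = (-0.9600,0.4800)
o3: d²=9 ≤ ρ²=17; F_rep = 12·(-3,0)/9² = (-0.4444,0.0000)
o4: d²=333 > ρ²=17 → inactive
F = F_att + ΣF_rep = (4.5956,18.4800)
p' = p + 1/20·F = (6.2298,-3.0760)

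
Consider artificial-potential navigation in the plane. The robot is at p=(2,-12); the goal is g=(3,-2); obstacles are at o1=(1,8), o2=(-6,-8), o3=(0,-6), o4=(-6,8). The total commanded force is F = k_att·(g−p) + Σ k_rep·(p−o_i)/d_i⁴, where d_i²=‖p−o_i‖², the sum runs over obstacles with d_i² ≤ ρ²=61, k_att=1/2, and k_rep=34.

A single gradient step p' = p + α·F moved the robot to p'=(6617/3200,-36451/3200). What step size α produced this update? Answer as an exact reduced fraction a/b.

α = 1/8

F_att = 1/2·(g−p) = 1/2·(1,10) = (0.5000,5.0000)
o1: d²=401 > ρ²=61 → inactive
o2: d²=80 > ρ²=61 → inactive
o3: d²=40 ≤ ρ²=61; F_rep = 34·(2,-6)/40² = (0.0425,-0.1275)
o4: d²=464 > ρ²=61 → inactive
F = F_att + ΣF_rep = (0.5425,4.8725)
Δp = p'−p = (0.0678,0.6091); α = Δx/Fx = (217/3200) / (217/400) = 1/8
check: Δy/Fy = (1949/3200) / (1949/400) = 1/8 ✓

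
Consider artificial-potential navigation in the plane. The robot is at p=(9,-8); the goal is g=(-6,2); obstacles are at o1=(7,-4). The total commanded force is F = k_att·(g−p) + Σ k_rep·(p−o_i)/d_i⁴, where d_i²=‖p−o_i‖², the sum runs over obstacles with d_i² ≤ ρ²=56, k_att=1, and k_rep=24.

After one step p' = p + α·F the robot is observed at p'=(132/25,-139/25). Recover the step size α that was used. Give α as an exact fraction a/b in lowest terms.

α = 1/4

F_att = 1·(g−p) = 1·(-15,10) = (-15.0000,10.0000)
o1: d²=20 ≤ ρ²=56; F_rep = 24·(2,-4)/20² = (0.1200,-0.2400)
F = F_att + ΣF_rep = (-14.8800,9.7600)
Δp = p'−p = (-3.7200,2.4400); α = Δx/Fx = (-93/25) / (-372/25) = 1/4
check: Δy/Fy = (61/25) / (244/25) = 1/4 ✓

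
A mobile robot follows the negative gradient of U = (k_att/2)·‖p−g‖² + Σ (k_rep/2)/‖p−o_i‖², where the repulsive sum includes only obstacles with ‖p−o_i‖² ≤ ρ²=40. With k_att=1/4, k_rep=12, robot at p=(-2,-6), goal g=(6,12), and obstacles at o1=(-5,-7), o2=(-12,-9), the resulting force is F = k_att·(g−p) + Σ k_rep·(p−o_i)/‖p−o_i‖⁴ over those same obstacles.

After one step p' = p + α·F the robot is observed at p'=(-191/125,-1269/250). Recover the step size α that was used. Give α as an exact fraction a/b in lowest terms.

α = 1/5

F_att = 1/4·(g−p) = 1/4·(8,18) = (2.0000,4.5000)
o1: d²=10 ≤ ρ²=40; F_rep = 12·(3,1)/10² = (0.3600,0.1200)
o2: d²=109 > ρ²=40 → inactive
F = F_att + ΣF_rep = (2.3600,4.6200)
Δp = p'−p = (0.4720,0.9240); α = Δx/Fx = (59/125) / (59/25) = 1/5
check: Δy/Fy = (231/250) / (231/50) = 1/5 ✓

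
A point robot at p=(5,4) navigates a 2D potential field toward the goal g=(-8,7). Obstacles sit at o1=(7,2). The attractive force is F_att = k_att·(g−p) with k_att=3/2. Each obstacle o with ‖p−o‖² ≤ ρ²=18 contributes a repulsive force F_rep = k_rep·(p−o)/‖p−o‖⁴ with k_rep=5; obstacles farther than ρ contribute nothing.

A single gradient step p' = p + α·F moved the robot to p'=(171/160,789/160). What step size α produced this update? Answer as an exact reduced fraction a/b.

α = 1/5

F_att = 3/2·(g−p) = 3/2·(-13,3) = (-19.5000,4.5000)
o1: d²=8 ≤ ρ²=18; F_rep = 5·(-2,2)/8² = (-0.1562,0.1562)
F = F_att + ΣF_rep = (-19.6562,4.6562)
Δp = p'−p = (-3.9312,0.9313); α = Δx/Fx = (-629/160) / (-629/32) = 1/5
check: Δy/Fy = (149/160) / (149/32) = 1/5 ✓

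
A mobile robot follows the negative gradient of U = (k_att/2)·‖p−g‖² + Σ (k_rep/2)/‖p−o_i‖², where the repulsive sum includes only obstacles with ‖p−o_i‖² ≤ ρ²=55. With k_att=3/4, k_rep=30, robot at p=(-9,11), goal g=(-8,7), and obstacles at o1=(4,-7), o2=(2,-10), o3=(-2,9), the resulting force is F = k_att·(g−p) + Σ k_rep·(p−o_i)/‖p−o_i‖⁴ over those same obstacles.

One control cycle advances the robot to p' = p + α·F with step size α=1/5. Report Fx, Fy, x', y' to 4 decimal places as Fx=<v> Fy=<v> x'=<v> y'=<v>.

Fx=0.6752 Fy=-2.9786 x'=-8.8650 y'=10.4043

F_att = 3/4·(g−p) = 3/4·(1,-4) = (0.7500,-3.0000)
o1: d²=493 > ρ²=55 → inactive
o2: d²=562 > ρ²=55 → inactive
o3: d²=53 ≤ ρ²=55; F_rep = 30·(-7,2)/53² = (-0.0748,0.0214)
F = F_att + ΣF_rep = (0.6752,-2.9786)
p' = p + 1/5·F = (-8.8650,10.4043)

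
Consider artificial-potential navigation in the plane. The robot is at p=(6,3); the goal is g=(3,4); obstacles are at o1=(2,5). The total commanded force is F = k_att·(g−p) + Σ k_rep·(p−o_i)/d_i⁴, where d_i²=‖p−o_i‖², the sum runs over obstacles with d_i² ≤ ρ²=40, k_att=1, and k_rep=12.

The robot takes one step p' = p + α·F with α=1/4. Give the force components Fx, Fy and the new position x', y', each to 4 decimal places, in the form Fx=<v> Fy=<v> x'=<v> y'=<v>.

Fx=-2.8800 Fy=0.9400 x'=5.2800 y'=3.2350

F_att = 1·(g−p) = 1·(-3,1) = (-3.0000,1.0000)
o1: d²=20 ≤ ρ²=40; F_rep = 12·(4,-2)/20² = (0.1200,-0.0600)
F = F_att + ΣF_rep = (-2.8800,0.9400)
p' = p + 1/4·F = (5.2800,3.2350)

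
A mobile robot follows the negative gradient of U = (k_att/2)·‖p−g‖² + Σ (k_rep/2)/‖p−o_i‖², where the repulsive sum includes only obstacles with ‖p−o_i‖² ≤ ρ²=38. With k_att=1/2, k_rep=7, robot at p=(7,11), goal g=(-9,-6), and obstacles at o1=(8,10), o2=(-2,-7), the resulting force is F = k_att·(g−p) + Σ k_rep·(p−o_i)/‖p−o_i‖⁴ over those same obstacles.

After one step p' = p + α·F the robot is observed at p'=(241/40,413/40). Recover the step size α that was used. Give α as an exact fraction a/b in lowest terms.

α = 1/10

F_att = 1/2·(g−p) = 1/2·(-16,-17) = (-8.0000,-8.5000)
o1: d²=2 ≤ ρ²=38; F_rep = 7·(-1,1)/2² = (-1.7500,1.7500)
o2: d²=405 > ρ²=38 → inactive
F = F_att + ΣF_rep = (-9.7500,-6.7500)
Δp = p'−p = (-0.9750,-0.6750); α = Δx/Fx = (-39/40) / (-39/4) = 1/10
check: Δy/Fy = (-27/40) / (-27/4) = 1/10 ✓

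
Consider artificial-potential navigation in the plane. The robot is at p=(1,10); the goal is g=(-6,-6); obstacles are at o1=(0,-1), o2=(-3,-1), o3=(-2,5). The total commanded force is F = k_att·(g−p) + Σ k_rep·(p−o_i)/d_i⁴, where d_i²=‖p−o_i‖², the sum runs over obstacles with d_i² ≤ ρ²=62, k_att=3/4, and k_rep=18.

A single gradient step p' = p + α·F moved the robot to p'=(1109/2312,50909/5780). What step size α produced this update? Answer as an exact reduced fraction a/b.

F_att = 3/4·(g−p) = 3/4·(-7,-16) = (-5.2500,-12.0000)
o1: d²=122 > ρ²=62 → inactive
o2: d²=137 > ρ²=62 → inactive
o3: d²=34 ≤ ρ²=62; F_rep = 18·(3,5)/34² = (0.0467,0.0779)
F = F_att + ΣF_rep = (-5.2033,-11.9221)
Δp = p'−p = (-0.5203,-1.1922); α = Δx/Fx = (-1203/2312) / (-6015/1156) = 1/10
check: Δy/Fy = (-6891/5780) / (-6891/578) = 1/10 ✓

α = 1/10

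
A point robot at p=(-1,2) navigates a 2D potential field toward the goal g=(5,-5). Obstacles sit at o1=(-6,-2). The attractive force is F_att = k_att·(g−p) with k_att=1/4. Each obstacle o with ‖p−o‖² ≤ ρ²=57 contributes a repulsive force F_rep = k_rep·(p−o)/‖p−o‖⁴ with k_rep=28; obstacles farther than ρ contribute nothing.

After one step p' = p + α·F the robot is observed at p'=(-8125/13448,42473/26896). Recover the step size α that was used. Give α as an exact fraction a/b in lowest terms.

α = 1/4

F_att = 1/4·(g−p) = 1/4·(6,-7) = (1.5000,-1.7500)
o1: d²=41 ≤ ρ²=57; F_rep = 28·(5,4)/41² = (0.0833,0.0666)
F = F_att + ΣF_rep = (1.5833,-1.6834)
Δp = p'−p = (0.3958,-0.4208); α = Δx/Fx = (5323/13448) / (5323/3362) = 1/4
check: Δy/Fy = (-11319/26896) / (-11319/6724) = 1/4 ✓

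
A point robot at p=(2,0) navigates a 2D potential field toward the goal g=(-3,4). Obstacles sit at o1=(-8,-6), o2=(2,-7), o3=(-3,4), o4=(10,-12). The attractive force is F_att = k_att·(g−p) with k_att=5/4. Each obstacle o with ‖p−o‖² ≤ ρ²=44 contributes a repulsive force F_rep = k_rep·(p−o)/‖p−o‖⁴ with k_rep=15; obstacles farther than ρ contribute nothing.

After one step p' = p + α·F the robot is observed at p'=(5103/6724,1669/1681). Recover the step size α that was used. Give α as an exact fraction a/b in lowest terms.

α = 1/5

F_att = 5/4·(g−p) = 5/4·(-5,4) = (-6.2500,5.0000)
o1: d²=136 > ρ²=44 → inactive
o2: d²=49 > ρ²=44 → inactive
o3: d²=41 ≤ ρ²=44; F_rep = 15·(5,-4)/41² = (0.0446,-0.0357)
o4: d²=208 > ρ²=44 → inactive
F = F_att + ΣF_rep = (-6.2054,4.9643)
Δp = p'−p = (-1.2411,0.9929); α = Δx/Fx = (-8345/6724) / (-41725/6724) = 1/5
check: Δy/Fy = (1669/1681) / (8345/1681) = 1/5 ✓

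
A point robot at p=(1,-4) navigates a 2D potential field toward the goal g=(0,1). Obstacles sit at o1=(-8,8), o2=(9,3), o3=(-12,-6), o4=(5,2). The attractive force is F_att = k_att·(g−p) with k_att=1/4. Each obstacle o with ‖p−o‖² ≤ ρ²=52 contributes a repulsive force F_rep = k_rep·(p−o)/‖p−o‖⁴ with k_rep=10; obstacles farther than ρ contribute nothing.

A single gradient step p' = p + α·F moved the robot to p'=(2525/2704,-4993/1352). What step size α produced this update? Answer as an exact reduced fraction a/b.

F_att = 1/4·(g−p) = 1/4·(-1,5) = (-0.2500,1.2500)
o1: d²=225 > ρ²=52 → inactive
o2: d²=113 > ρ²=52 → inactive
o3: d²=173 > ρ²=52 → inactive
o4: d²=52 ≤ ρ²=52; F_rep = 10·(-4,-6)/52² = (-0.0148,-0.0222)
F = F_att + ΣF_rep = (-0.2648,1.2278)
Δp = p'−p = (-0.0662,0.3070); α = Δx/Fx = (-179/2704) / (-179/676) = 1/4
check: Δy/Fy = (415/1352) / (415/338) = 1/4 ✓

α = 1/4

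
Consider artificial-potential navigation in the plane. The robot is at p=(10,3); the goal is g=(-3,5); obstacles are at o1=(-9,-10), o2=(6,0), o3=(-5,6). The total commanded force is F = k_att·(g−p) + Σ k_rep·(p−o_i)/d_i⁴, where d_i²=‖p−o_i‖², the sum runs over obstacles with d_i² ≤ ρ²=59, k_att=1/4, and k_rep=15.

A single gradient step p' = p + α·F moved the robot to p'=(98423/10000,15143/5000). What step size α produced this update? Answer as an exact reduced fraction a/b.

F_att = 1/4·(g−p) = 1/4·(-13,2) = (-3.2500,0.5000)
o1: d²=530 > ρ²=59 → inactive
o2: d²=25 ≤ ρ²=59; F_rep = 15·(4,3)/25² = (0.0960,0.0720)
o3: d²=234 > ρ²=59 → inactive
F = F_att + ΣF_rep = (-3.1540,0.5720)
Δp = p'−p = (-0.1577,0.0286); α = Δx/Fx = (-1577/10000) / (-1577/500) = 1/20
check: Δy/Fy = (143/5000) / (143/250) = 1/20 ✓

α = 1/20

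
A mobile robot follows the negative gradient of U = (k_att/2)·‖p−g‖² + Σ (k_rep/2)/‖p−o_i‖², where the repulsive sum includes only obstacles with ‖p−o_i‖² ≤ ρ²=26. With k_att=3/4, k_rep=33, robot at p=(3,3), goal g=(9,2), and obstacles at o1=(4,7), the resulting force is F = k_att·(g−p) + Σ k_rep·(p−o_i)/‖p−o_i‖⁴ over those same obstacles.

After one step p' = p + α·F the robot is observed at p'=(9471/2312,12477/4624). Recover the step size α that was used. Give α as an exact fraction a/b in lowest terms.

F_att = 3/4·(g−p) = 3/4·(6,-1) = (4.5000,-0.7500)
o1: d²=17 ≤ ρ²=26; F_rep = 33·(-1,-4)/17² = (-0.1142,-0.4567)
F = F_att + ΣF_rep = (4.3858,-1.2067)
Δp = p'−p = (1.0965,-0.3017); α = Δx/Fx = (2535/2312) / (2535/578) = 1/4
check: Δy/Fy = (-1395/4624) / (-1395/1156) = 1/4 ✓

α = 1/4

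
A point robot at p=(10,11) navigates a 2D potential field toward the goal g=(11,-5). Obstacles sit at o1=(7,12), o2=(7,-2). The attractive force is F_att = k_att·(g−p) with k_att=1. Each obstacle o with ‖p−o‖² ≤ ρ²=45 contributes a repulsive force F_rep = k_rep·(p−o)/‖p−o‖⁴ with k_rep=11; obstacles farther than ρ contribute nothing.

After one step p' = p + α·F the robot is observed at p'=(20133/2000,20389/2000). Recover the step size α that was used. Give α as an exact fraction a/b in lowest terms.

α = 1/20

F_att = 1·(g−p) = 1·(1,-16) = (1.0000,-16.0000)
o1: d²=10 ≤ ρ²=45; F_rep = 11·(3,-1)/10² = (0.3300,-0.1100)
o2: d²=178 > ρ²=45 → inactive
F = F_att + ΣF_rep = (1.3300,-16.1100)
Δp = p'−p = (0.0665,-0.8055); α = Δx/Fx = (133/2000) / (133/100) = 1/20
check: Δy/Fy = (-1611/2000) / (-1611/100) = 1/20 ✓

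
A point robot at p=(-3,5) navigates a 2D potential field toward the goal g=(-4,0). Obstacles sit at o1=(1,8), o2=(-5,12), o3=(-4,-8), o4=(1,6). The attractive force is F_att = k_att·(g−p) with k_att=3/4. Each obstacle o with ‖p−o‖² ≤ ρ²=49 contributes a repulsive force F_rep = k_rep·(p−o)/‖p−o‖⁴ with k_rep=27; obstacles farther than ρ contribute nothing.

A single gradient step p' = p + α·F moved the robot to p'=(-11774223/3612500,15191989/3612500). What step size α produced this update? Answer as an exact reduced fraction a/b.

α = 1/5

F_att = 3/4·(g−p) = 3/4·(-1,-5) = (-0.7500,-3.7500)
o1: d²=25 ≤ ρ²=49; F_rep = 27·(-4,-3)/25² = (-0.1728,-0.1296)
o2: d²=53 > ρ²=49 → inactive
o3: d²=170 > ρ²=49 → inactive
o4: d²=17 ≤ ρ²=49; F_rep = 27·(-4,-1)/17² = (-0.3737,-0.0934)
F = F_att + ΣF_rep = (-1.2965,-3.9730)
Δp = p'−p = (-0.2593,-0.7946); α = Δx/Fx = (-936723/3612500) / (-936723/722500) = 1/5
check: Δy/Fy = (-2870511/3612500) / (-2870511/722500) = 1/5 ✓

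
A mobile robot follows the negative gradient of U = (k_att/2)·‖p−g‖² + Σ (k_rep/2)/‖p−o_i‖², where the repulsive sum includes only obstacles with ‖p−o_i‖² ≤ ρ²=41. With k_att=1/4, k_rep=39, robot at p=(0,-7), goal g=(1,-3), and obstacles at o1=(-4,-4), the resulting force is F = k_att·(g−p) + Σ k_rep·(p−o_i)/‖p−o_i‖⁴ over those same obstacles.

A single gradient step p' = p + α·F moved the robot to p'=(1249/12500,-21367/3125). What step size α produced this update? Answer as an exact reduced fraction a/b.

α = 1/5

F_att = 1/4·(g−p) = 1/4·(1,4) = (0.2500,1.0000)
o1: d²=25 ≤ ρ²=41; F_rep = 39·(4,-3)/25² = (0.2496,-0.1872)
F = F_att + ΣF_rep = (0.4996,0.8128)
Δp = p'−p = (0.0999,0.1626); α = Δx/Fx = (1249/12500) / (1249/2500) = 1/5
check: Δy/Fy = (508/3125) / (508/625) = 1/5 ✓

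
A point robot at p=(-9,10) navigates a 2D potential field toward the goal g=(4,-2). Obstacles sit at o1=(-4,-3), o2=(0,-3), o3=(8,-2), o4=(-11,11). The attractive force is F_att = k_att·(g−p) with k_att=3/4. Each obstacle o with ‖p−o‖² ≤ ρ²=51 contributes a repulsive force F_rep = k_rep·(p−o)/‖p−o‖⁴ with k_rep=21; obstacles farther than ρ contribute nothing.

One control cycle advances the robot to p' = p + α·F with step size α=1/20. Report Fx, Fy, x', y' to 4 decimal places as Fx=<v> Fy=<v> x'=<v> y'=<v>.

Fx=11.4300 Fy=-9.8400 x'=-8.4285 y'=9.5080

F_att = 3/4·(g−p) = 3/4·(13,-12) = (9.7500,-9.0000)
o1: d²=194 > ρ²=51 → inactive
o2: d²=250 > ρ²=51 → inactive
o3: d²=433 > ρ²=51 → inactive
o4: d²=5 ≤ ρ²=51; F_rep = 21·(2,-1)/5² = (1.6800,-0.8400)
F = F_att + ΣF_rep = (11.4300,-9.8400)
p' = p + 1/20·F = (-8.4285,9.5080)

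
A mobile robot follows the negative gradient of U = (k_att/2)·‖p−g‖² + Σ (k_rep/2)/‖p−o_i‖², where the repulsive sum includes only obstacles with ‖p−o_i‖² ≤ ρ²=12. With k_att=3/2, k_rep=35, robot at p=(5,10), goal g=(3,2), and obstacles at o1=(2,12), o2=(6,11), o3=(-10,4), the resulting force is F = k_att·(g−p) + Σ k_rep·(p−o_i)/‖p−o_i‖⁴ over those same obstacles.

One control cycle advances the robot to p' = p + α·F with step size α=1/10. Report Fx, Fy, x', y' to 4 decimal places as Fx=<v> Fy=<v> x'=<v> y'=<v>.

Fx=-11.7500 Fy=-20.7500 x'=3.8250 y'=7.9250

F_att = 3/2·(g−p) = 3/2·(-2,-8) = (-3.0000,-12.0000)
o1: d²=13 > ρ²=12 → inactive
o2: d²=2 ≤ ρ²=12; F_rep = 35·(-1,-1)/2² = (-8.7500,-8.7500)
o3: d²=261 > ρ²=12 → inactive
F = F_att + ΣF_rep = (-11.7500,-20.7500)
p' = p + 1/10·F = (3.8250,7.9250)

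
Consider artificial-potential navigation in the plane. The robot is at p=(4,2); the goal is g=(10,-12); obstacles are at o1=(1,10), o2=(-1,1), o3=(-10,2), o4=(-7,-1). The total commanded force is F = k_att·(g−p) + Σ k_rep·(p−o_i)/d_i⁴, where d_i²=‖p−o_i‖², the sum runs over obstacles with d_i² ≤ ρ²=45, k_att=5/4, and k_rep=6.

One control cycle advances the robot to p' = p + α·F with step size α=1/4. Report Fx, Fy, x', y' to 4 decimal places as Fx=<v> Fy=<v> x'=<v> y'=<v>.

Fx=7.5444 Fy=-17.4911 x'=5.8861 y'=-2.3728

F_att = 5/4·(g−p) = 5/4·(6,-14) = (7.5000,-17.5000)
o1: d²=73 > ρ²=45 → inactive
o2: d²=26 ≤ ρ²=45; F_rep = 6·(5,1)/26² = (0.0444,0.0089)
o3: d²=196 > ρ²=45 → inactive
o4: d²=130 > ρ²=45 → inactive
F = F_att + ΣF_rep = (7.5444,-17.4911)
p' = p + 1/4·F = (5.8861,-2.3728)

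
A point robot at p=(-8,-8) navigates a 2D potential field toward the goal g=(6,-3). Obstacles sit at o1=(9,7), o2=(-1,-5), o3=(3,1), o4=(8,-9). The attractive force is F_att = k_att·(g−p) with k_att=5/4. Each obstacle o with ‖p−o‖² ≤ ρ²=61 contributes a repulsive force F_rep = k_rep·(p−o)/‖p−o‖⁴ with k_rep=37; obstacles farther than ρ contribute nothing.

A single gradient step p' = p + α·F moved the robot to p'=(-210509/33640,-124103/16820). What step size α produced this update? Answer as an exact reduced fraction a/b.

F_att = 5/4·(g−p) = 5/4·(14,5) = (17.5000,6.2500)
o1: d²=514 > ρ²=61 → inactive
o2: d²=58 ≤ ρ²=61; F_rep = 37·(-7,-3)/58² = (-0.0770,-0.0330)
o3: d²=202 > ρ²=61 → inactive
o4: d²=257 > ρ²=61 → inactive
F = F_att + ΣF_rep = (17.4230,6.2170)
Δp = p'−p = (1.7423,0.6217); α = Δx/Fx = (58611/33640) / (58611/3364) = 1/10
check: Δy/Fy = (10457/16820) / (10457/1682) = 1/10 ✓

α = 1/10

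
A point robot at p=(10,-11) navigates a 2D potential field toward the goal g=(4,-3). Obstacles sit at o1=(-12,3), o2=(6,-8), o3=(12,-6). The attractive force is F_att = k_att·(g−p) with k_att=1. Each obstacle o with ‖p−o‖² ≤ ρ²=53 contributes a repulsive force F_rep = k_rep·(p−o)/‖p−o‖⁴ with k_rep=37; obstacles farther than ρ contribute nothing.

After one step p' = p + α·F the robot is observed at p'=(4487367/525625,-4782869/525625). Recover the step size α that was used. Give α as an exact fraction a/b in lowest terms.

F_att = 1·(g−p) = 1·(-6,8) = (-6.0000,8.0000)
o1: d²=680 > ρ²=53 → inactive
o2: d²=25 ≤ ρ²=53; F_rep = 37·(4,-3)/25² = (0.2368,-0.1776)
o3: d²=29 ≤ ρ²=53; F_rep = 37·(-2,-5)/29² = (-0.0880,-0.2200)
F = F_att + ΣF_rep = (-5.8512,7.6024)
Δp = p'−p = (-1.4628,1.9006); α = Δx/Fx = (-768883/525625) / (-3075532/525625) = 1/4
check: Δy/Fy = (999006/525625) / (3996024/525625) = 1/4 ✓

α = 1/4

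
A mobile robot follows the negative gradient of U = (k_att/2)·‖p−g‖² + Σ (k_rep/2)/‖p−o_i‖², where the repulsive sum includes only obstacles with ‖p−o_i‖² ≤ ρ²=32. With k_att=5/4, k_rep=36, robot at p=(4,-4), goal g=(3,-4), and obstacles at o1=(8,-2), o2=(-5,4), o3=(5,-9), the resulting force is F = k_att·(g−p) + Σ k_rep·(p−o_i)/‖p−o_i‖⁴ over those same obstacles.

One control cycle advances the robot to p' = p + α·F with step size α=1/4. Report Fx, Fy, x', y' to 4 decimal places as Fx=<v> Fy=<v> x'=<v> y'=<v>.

F_att = 5/4·(g−p) = 5/4·(-1,0) = (-1.2500,0.0000)
o1: d²=20 ≤ ρ²=32; F_rep = 36·(-4,-2)/20² = (-0.3600,-0.1800)
o2: d²=145 > ρ²=32 → inactive
o3: d²=26 ≤ ρ²=32; F_rep = 36·(-1,5)/26² = (-0.0533,0.2663)
F = F_att + ΣF_rep = (-1.6633,0.0863)
p' = p + 1/4·F = (3.5842,-3.9784)

Fx=-1.6633 Fy=0.0863 x'=3.5842 y'=-3.9784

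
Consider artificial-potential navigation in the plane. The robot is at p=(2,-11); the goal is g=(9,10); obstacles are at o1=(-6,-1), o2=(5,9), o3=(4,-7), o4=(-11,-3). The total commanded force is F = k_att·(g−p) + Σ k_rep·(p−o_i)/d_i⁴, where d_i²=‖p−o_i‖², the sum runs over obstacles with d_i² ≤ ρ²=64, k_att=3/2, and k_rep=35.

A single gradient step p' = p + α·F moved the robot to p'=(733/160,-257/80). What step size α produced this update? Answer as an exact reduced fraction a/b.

F_att = 3/2·(g−p) = 3/2·(7,21) = (10.5000,31.5000)
o1: d²=164 > ρ²=64 → inactive
o2: d²=409 > ρ²=64 → inactive
o3: d²=20 ≤ ρ²=64; F_rep = 35·(-2,-4)/20² = (-0.1750,-0.3500)
o4: d²=233 > ρ²=64 → inactive
F = F_att + ΣF_rep = (10.3250,31.1500)
Δp = p'−p = (2.5812,7.7875); α = Δx/Fx = (413/160) / (413/40) = 1/4
check: Δy/Fy = (623/80) / (623/20) = 1/4 ✓

α = 1/4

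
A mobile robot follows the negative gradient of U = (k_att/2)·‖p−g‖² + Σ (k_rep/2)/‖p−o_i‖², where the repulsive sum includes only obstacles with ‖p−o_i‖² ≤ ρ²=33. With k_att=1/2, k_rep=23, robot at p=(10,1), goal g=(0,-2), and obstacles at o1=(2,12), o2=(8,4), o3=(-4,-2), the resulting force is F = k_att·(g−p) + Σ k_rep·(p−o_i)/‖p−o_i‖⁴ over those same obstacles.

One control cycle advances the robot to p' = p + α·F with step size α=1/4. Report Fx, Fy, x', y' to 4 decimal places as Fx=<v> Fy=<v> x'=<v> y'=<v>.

Fx=-4.7278 Fy=-1.9083 x'=8.8180 y'=0.5229

F_att = 1/2·(g−p) = 1/2·(-10,-3) = (-5.0000,-1.5000)
o1: d²=185 > ρ²=33 → inactive
o2: d²=13 ≤ ρ²=33; F_rep = 23·(2,-3)/13² = (0.2722,-0.4083)
o3: d²=205 > ρ²=33 → inactive
F = F_att + ΣF_rep = (-4.7278,-1.9083)
p' = p + 1/4·F = (8.8180,0.5229)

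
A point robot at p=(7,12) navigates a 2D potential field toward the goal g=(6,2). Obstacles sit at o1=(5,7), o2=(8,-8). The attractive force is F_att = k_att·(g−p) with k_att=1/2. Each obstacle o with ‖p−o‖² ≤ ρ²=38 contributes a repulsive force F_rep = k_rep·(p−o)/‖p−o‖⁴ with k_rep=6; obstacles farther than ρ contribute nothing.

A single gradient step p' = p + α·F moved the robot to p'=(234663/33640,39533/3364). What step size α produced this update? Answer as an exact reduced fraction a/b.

F_att = 1/2·(g−p) = 1/2·(-1,-10) = (-0.5000,-5.0000)
o1: d²=29 ≤ ρ²=38; F_rep = 6·(2,5)/29² = (0.0143,0.0357)
o2: d²=401 > ρ²=38 → inactive
F = F_att + ΣF_rep = (-0.4857,-4.9643)
Δp = p'−p = (-0.0243,-0.2482); α = Δx/Fx = (-817/33640) / (-817/1682) = 1/20
check: Δy/Fy = (-835/3364) / (-4175/841) = 1/20 ✓

α = 1/20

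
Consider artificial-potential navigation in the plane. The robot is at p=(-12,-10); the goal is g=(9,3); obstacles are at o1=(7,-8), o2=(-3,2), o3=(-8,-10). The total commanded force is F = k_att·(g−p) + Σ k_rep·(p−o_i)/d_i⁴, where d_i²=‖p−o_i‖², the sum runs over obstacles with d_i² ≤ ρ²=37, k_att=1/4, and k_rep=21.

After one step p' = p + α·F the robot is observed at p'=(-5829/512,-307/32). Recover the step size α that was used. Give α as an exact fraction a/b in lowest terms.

α = 1/8

F_att = 1/4·(g−p) = 1/4·(21,13) = (5.2500,3.2500)
o1: d²=365 > ρ²=37 → inactive
o2: d²=225 > ρ²=37 → inactive
o3: d²=16 ≤ ρ²=37; F_rep = 21·(-4,0)/16² = (-0.3281,0.0000)
F = F_att + ΣF_rep = (4.9219,3.2500)
Δp = p'−p = (0.6152,0.4062); α = Δx/Fx = (315/512) / (315/64) = 1/8
check: Δy/Fy = (13/32) / (13/4) = 1/8 ✓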